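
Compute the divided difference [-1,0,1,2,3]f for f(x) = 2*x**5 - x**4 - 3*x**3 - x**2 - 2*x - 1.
9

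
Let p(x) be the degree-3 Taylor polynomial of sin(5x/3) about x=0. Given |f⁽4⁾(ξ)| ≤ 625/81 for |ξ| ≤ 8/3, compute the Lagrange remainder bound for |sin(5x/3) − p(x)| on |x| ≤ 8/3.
320000/19683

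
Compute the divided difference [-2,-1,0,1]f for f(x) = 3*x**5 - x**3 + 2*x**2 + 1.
14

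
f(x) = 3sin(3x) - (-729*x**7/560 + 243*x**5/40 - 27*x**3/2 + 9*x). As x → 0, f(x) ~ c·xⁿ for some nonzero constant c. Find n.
9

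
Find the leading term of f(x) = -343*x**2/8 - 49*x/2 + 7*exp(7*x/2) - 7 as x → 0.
2401*x**3/48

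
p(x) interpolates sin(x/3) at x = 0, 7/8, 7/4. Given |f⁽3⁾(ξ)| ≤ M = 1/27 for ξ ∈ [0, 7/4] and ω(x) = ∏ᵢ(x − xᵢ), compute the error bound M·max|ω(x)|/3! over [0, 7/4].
343*sqrt(3)/373248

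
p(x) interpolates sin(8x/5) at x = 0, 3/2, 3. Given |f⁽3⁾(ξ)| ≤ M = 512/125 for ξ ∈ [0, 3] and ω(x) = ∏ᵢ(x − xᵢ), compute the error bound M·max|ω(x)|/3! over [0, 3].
64*sqrt(3)/125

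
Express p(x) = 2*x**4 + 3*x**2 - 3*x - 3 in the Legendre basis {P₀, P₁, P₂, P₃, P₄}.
(-8/5)P₀ + (-3)P₁ + (22/7)P₂ + (16/35)P₄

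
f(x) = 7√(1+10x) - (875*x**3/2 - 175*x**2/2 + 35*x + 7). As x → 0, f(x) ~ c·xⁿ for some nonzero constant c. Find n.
4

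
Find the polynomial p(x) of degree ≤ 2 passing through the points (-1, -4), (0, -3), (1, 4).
3*x**2 + 4*x - 3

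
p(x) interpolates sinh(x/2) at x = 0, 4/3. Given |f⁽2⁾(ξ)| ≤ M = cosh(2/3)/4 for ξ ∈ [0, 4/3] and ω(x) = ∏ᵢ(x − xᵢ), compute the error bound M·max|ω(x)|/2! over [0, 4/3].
cosh(2/3)/18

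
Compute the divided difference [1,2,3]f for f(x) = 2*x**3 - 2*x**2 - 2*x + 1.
10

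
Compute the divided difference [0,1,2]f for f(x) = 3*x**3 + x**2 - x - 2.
10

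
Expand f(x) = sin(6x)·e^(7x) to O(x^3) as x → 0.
6*x + 42*x**2 + O(x**3)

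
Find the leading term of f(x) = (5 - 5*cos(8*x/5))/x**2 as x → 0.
32/5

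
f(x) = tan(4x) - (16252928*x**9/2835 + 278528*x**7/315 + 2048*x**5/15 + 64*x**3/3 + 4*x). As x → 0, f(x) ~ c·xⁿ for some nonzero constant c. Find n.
11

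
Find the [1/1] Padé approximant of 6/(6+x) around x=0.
1/(x/6 + 1)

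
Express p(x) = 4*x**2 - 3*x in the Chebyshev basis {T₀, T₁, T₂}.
(2)T₀ + (-3)T₁ + (2)T₂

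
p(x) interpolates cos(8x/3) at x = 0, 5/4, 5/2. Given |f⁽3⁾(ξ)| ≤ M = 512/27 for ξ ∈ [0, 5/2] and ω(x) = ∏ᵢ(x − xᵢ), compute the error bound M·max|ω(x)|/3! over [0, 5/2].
1000*sqrt(3)/729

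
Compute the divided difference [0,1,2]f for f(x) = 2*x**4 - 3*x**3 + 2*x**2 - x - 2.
7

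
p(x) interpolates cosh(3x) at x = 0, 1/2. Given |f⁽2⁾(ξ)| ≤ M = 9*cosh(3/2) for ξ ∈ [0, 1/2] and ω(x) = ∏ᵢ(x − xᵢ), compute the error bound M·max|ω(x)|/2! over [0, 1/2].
9*cosh(3/2)/32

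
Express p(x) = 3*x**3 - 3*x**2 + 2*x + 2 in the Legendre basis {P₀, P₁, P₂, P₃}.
P₀ + (19/5)P₁ + (-2)P₂ + (6/5)P₃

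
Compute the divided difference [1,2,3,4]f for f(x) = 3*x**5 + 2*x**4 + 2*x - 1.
215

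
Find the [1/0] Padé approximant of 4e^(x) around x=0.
4*x + 4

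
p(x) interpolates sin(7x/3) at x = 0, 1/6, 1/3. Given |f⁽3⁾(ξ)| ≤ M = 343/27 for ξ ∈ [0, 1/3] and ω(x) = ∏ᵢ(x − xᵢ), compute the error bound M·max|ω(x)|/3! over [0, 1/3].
343*sqrt(3)/157464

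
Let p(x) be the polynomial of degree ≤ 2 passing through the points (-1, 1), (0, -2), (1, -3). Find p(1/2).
-11/4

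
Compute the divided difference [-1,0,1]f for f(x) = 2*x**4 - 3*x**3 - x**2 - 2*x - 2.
1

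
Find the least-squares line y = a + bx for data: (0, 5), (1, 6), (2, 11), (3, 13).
a = 22/5, b = 29/10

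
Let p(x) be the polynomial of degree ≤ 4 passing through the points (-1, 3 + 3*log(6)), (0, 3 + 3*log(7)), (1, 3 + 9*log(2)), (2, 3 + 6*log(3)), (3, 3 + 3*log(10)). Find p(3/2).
3 + log(576*15**(113/128)*2**(9/32)*7**(17/32)/35)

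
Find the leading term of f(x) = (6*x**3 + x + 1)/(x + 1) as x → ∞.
6*x**2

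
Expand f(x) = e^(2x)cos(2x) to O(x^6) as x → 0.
1 + 2*x - 8*x**3/3 - 8*x**4/3 - 16*x**5/15 + O(x**6)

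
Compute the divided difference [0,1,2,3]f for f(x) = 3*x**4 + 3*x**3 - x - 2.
21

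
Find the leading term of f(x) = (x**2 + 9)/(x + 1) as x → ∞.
x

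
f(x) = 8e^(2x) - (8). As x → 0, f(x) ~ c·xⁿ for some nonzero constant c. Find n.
1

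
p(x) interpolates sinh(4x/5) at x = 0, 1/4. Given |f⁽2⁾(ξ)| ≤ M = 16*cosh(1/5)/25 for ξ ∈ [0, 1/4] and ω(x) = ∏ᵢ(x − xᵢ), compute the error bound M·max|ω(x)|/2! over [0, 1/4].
cosh(1/5)/200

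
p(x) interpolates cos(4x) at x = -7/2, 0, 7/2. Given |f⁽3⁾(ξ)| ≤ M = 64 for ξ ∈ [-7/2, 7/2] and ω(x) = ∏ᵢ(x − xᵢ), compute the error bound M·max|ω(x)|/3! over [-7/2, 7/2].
2744*sqrt(3)/27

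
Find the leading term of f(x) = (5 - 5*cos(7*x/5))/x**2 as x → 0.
49/10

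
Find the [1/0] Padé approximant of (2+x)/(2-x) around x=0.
x + 1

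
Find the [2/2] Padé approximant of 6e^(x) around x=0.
(x**2/2 + 3*x + 6)/(x**2/12 - x/2 + 1)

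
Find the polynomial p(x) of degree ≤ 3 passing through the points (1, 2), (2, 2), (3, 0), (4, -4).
-x**2 + 3*x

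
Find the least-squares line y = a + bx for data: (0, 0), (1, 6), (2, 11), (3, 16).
a = 3/10, b = 53/10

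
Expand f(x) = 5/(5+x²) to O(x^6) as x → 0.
1 - x**2/5 + x**4/25 + O(x**6)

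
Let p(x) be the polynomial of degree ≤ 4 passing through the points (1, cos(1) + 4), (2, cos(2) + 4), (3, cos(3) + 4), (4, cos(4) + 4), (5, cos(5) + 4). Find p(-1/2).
1485*cos(3)/64 + 315*cos(5)/128 + 4 + 1155*cos(1)/128 - 385*cos(4)/32 - 693*cos(2)/32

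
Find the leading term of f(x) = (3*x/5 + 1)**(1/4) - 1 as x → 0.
3*x/20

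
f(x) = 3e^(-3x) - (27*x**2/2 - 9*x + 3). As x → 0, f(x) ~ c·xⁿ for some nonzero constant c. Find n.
3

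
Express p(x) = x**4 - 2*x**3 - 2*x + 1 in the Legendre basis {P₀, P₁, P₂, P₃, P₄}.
(6/5)P₀ + (-16/5)P₁ + (4/7)P₂ + (-4/5)P₃ + (8/35)P₄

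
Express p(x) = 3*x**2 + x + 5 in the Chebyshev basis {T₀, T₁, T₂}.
(13/2)T₀ + T₁ + (3/2)T₂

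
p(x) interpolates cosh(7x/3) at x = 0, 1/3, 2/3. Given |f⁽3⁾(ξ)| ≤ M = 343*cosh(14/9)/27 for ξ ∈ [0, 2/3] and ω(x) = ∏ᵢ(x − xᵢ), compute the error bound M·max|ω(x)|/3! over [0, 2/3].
343*sqrt(3)*cosh(14/9)/19683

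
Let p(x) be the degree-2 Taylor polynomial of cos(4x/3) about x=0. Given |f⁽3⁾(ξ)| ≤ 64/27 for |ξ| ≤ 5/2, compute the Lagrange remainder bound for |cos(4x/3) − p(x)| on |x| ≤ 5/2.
500/81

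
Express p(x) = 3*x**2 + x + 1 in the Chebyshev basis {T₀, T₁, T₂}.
(5/2)T₀ + T₁ + (3/2)T₂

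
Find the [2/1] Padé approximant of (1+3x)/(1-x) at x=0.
(3*x + 1)/(1 - x)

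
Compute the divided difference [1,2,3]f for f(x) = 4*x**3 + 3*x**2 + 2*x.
27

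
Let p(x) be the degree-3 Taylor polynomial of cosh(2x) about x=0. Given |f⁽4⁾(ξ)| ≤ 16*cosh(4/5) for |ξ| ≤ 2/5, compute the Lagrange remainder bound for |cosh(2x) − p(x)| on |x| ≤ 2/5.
32*cosh(4/5)/1875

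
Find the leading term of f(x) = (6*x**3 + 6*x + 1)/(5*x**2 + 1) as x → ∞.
6*x/5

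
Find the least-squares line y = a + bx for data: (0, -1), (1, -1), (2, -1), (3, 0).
a = -6/5, b = 3/10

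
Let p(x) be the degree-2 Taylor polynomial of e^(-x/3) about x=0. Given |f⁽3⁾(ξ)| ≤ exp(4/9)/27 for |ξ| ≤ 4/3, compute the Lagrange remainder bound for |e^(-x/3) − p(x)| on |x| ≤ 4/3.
32*exp(4/9)/2187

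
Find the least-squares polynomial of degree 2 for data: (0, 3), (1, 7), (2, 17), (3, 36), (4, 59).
102/35 + (47/70)x + (47/14)x²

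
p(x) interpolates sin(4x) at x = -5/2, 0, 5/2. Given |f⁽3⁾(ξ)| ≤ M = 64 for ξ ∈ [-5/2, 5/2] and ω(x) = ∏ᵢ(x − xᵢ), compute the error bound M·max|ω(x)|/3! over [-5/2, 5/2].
1000*sqrt(3)/27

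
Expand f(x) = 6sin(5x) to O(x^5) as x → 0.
30*x - 125*x**3 + O(x**5)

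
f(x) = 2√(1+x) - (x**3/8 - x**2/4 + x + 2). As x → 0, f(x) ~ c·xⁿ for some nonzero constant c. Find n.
4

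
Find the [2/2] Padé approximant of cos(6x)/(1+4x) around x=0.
(9*x**2 - 6*x + 1)/(3*x**2 - 2*x + 1)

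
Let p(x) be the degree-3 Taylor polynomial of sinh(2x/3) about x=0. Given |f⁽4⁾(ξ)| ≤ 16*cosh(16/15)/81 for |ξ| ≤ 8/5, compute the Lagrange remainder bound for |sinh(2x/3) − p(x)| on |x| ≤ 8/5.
8192*cosh(16/15)/151875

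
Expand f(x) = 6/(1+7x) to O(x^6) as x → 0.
6 - 42*x + 294*x**2 - 2058*x**3 + 14406*x**4 - 100842*x**5 + O(x**6)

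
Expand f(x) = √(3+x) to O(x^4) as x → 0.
sqrt(3) + sqrt(3)*x/6 - sqrt(3)*x**2/72 + sqrt(3)*x**3/432 + O(x**4)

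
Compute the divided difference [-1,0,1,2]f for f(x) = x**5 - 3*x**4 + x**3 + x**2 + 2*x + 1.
0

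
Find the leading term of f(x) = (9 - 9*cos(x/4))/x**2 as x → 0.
9/32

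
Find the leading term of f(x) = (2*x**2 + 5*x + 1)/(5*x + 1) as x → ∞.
2*x/5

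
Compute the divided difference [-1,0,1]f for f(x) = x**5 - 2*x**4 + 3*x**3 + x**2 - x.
-1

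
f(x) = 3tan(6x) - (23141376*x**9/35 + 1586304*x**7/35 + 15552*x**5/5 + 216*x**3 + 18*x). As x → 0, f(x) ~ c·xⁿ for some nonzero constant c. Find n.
11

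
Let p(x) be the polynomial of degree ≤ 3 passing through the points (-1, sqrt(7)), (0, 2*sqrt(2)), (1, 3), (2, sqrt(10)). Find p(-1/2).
-15/16 + sqrt(10)/16 + 5*sqrt(7)/16 + 15*sqrt(2)/8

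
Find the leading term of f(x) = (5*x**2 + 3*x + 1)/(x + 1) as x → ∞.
5*x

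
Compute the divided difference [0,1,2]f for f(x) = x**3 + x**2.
4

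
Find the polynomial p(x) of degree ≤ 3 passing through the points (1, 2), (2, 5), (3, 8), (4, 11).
3*x - 1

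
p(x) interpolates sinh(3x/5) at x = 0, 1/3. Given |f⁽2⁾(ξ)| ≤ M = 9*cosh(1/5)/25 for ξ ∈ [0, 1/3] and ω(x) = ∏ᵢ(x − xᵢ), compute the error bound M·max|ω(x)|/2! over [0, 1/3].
cosh(1/5)/200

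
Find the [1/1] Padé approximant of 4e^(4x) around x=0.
(8*x + 4)/(1 - 2*x)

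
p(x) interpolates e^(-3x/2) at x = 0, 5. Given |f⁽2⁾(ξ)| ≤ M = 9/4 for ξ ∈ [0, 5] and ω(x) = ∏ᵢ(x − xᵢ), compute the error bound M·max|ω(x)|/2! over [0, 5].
225/32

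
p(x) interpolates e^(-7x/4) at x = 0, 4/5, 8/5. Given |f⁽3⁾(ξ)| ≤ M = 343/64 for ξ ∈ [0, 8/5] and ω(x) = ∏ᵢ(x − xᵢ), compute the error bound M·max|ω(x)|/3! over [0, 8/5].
343*sqrt(3)/3375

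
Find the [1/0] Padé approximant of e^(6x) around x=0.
6*x + 1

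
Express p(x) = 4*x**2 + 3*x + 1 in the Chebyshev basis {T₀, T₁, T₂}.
(3)T₀ + (3)T₁ + (2)T₂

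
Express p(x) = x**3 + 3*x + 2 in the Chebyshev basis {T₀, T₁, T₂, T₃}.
(2)T₀ + (15/4)T₁ + (1/4)T₃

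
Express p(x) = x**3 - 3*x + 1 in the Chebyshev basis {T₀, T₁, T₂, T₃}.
T₀ + (-9/4)T₁ + (1/4)T₃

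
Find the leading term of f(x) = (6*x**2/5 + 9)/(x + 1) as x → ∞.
6*x/5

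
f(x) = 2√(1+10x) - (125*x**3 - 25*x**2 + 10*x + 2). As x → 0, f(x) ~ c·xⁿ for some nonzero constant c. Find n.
4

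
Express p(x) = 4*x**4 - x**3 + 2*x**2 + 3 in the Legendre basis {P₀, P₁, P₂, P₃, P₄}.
(67/15)P₀ + (-3/5)P₁ + (76/21)P₂ + (-2/5)P₃ + (32/35)P₄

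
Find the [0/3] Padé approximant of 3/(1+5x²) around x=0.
3/(5*x**2 + 1)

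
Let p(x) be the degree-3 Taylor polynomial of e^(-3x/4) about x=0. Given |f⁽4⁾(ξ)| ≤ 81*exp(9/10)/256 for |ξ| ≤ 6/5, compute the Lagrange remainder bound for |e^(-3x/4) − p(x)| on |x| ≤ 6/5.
2187*exp(9/10)/80000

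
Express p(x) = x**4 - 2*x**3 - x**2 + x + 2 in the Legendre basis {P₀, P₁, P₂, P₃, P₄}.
(28/15)P₀ + (-1/5)P₁ + (-2/21)P₂ + (-4/5)P₃ + (8/35)P₄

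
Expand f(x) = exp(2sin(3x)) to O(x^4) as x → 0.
1 + 6*x + 18*x**2 + 27*x**3 + O(x**4)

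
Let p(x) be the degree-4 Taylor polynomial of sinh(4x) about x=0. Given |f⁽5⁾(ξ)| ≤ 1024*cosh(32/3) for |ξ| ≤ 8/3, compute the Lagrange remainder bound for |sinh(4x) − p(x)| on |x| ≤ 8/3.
4194304*cosh(32/3)/3645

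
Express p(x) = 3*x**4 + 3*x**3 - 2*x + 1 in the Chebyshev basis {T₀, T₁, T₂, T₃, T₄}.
(17/8)T₀ + (1/4)T₁ + (3/2)T₂ + (3/4)T₃ + (3/8)T₄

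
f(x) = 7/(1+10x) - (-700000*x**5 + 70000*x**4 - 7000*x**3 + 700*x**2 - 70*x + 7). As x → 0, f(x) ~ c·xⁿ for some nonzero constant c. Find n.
6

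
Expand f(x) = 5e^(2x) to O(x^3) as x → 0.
5 + 10*x + 10*x**2 + O(x**3)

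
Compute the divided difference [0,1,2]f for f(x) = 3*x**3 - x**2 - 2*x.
8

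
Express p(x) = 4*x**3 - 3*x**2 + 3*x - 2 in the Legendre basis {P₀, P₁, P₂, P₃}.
(-3)P₀ + (27/5)P₁ + (-2)P₂ + (8/5)P₃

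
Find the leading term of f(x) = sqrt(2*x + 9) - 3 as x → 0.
x/3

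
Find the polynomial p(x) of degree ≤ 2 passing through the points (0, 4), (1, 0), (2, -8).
-2*x**2 - 2*x + 4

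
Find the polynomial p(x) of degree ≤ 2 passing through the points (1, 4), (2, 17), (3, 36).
3*x**2 + 4*x - 3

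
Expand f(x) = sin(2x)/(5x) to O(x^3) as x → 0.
2/5 - 4*x**2/15 + O(x**3)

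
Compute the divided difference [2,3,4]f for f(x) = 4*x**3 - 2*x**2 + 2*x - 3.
34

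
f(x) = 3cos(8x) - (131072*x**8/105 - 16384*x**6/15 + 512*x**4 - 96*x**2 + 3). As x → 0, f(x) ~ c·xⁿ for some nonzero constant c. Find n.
10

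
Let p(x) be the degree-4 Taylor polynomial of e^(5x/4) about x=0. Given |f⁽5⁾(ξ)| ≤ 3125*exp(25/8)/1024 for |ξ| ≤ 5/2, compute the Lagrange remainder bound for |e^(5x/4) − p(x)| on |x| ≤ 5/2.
1953125*exp(25/8)/786432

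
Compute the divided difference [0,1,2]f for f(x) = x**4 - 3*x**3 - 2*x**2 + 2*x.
-4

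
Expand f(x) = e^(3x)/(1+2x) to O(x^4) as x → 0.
1 + x + 5*x**2/2 - x**3/2 + O(x**4)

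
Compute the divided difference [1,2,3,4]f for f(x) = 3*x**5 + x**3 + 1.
196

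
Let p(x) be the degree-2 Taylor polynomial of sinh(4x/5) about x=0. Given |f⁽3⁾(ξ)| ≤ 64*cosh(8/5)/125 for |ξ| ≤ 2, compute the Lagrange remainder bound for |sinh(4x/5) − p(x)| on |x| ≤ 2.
256*cosh(8/5)/375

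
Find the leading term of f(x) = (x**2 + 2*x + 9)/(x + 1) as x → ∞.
x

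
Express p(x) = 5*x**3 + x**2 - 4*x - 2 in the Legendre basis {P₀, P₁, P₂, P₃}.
(-5/3)P₀ - P₁ + (2/3)P₂ + (2)P₃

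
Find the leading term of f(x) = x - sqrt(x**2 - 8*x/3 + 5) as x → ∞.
4/3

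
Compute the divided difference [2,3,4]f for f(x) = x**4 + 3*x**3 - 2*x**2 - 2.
80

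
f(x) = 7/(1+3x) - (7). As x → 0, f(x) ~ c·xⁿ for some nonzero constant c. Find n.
1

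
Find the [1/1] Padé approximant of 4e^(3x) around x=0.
(6*x + 4)/(1 - 3*x/2)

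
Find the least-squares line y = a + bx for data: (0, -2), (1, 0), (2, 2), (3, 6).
a = -12/5, b = 13/5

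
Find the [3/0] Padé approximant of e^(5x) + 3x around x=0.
125*x**3/6 + 25*x**2/2 + 8*x + 1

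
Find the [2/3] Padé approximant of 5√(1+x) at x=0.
(35*x**2/16 + 7*x + 5)/(-x**3/160 + 9*x**2/80 + 9*x/10 + 1)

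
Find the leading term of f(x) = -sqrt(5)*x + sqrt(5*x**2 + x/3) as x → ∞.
sqrt(5)/30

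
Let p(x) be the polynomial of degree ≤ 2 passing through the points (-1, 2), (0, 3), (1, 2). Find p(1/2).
11/4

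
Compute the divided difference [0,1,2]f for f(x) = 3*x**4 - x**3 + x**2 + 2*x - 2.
19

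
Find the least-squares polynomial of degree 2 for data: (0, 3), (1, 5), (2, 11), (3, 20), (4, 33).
104/35 + (5/14)x + (25/14)x²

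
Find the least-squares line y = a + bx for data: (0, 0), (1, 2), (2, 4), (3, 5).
a = 1/5, b = 17/10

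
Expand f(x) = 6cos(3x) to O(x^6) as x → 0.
6 - 27*x**2 + 81*x**4/4 + O(x**6)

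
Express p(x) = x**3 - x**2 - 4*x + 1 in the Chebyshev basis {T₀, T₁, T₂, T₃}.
(1/2)T₀ + (-13/4)T₁ + (-1/2)T₂ + (1/4)T₃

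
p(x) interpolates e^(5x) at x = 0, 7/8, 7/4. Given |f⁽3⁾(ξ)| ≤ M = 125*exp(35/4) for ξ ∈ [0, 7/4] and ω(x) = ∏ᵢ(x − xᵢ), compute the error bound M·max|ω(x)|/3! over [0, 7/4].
42875*sqrt(3)*exp(35/4)/13824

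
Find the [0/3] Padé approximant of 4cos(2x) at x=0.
4/(2*x**2 + 1)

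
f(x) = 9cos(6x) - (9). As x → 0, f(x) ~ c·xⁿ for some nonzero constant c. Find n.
2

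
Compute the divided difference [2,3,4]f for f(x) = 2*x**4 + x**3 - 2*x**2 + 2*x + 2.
117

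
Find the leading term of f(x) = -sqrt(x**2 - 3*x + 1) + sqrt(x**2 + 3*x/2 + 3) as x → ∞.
9/4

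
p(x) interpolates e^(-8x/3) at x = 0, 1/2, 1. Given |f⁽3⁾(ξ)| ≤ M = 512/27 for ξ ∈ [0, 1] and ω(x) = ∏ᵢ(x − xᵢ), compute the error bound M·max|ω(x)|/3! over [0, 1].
64*sqrt(3)/729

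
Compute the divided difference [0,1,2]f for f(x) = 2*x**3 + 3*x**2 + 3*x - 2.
9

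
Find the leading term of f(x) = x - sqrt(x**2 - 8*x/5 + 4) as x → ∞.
4/5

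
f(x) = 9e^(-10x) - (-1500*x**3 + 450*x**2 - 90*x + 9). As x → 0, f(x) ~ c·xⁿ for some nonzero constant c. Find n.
4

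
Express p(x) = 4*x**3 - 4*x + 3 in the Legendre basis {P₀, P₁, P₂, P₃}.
(3)P₀ + (-8/5)P₁ + (8/5)P₃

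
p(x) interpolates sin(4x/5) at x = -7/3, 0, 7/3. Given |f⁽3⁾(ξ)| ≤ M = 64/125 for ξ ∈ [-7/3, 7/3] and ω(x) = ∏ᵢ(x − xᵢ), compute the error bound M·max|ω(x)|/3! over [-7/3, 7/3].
21952*sqrt(3)/91125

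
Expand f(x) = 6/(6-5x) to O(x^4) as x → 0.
1 + 5*x/6 + 25*x**2/36 + 125*x**3/216 + O(x**4)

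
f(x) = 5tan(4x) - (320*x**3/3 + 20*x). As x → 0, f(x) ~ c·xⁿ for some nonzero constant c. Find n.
5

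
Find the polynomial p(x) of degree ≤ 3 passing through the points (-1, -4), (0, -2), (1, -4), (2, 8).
3*x**3 - 2*x**2 - 3*x - 2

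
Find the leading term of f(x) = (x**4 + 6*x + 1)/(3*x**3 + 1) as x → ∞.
x/3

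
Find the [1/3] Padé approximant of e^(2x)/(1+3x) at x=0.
(5*x/7 + 1)/(38*x**3/21 - 23*x**2/7 + 12*x/7 + 1)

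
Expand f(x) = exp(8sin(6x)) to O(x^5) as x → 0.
1 + 48*x + 1152*x**2 + 18144*x**3 + 207360*x**4 + O(x**5)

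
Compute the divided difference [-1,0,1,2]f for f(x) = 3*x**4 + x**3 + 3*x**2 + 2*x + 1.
7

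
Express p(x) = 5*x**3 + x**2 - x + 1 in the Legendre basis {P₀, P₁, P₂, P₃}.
(4/3)P₀ + (2)P₁ + (2/3)P₂ + (2)P₃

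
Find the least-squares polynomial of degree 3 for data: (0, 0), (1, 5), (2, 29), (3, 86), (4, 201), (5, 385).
1/126 + (1697/756)x + (-11/126)x² + (325/108)x³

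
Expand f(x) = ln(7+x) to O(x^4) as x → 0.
log(7) + x/7 - x**2/98 + x**3/1029 + O(x**4)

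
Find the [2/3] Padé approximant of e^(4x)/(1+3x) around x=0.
(20*x**2/13 + 134*x/65 + 1)/(692*x**3/195 - 294*x**2/65 + 69*x/65 + 1)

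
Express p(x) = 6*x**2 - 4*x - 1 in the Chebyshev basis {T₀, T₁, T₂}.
(2)T₀ + (-4)T₁ + (3)T₂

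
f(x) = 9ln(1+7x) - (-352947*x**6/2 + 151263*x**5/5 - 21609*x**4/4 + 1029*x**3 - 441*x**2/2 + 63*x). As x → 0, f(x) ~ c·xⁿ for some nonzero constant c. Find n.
7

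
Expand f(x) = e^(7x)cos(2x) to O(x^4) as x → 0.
1 + 7*x + 45*x**2/2 + 259*x**3/6 + O(x**4)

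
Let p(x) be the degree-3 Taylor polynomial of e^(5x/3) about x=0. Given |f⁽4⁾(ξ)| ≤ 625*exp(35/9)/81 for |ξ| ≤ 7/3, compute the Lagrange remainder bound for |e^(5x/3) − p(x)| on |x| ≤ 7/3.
1500625*exp(35/9)/157464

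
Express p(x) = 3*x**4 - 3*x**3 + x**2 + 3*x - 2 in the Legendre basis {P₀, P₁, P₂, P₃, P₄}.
(-16/15)P₀ + (6/5)P₁ + (50/21)P₂ + (-6/5)P₃ + (24/35)P₄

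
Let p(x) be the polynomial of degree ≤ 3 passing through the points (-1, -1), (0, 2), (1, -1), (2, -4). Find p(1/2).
7/8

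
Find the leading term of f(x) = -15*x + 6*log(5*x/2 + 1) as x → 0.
-75*x**2/4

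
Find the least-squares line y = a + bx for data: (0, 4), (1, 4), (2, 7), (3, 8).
a = 7/2, b = 3/2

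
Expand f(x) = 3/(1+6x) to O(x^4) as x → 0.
3 - 18*x + 108*x**2 - 648*x**3 + O(x**4)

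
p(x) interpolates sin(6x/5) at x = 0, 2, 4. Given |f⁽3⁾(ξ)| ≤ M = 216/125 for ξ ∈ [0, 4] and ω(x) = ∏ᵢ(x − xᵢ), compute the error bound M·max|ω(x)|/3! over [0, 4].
64*sqrt(3)/125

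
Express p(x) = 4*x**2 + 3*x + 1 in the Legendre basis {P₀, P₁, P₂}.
(7/3)P₀ + (3)P₁ + (8/3)P₂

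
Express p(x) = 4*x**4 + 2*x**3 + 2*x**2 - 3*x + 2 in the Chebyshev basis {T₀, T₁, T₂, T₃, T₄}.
(9/2)T₀ + (-3/2)T₁ + (3)T₂ + (1/2)T₃ + (1/2)T₄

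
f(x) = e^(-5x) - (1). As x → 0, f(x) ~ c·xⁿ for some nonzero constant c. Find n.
1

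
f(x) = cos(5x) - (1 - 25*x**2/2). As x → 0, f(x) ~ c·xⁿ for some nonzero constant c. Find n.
4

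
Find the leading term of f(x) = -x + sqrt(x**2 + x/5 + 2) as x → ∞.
1/10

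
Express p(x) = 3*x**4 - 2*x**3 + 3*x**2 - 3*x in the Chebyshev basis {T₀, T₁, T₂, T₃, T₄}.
(21/8)T₀ + (-9/2)T₁ + (3)T₂ + (-1/2)T₃ + (3/8)T₄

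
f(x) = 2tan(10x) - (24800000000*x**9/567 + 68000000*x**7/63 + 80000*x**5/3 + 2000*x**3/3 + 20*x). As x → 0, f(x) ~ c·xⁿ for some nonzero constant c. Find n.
11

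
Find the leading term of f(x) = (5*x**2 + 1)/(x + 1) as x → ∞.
5*x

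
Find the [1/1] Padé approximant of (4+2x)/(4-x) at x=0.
(x/2 + 1)/(1 - x/4)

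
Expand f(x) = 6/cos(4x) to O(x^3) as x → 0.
6 + 48*x**2 + O(x**3)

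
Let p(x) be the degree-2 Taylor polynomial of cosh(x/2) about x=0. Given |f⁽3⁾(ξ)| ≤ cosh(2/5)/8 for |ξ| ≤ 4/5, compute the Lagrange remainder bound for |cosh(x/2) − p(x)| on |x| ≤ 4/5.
4*cosh(2/5)/375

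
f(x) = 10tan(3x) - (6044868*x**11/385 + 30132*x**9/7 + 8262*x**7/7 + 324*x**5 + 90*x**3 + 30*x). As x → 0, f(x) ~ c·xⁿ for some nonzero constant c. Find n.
13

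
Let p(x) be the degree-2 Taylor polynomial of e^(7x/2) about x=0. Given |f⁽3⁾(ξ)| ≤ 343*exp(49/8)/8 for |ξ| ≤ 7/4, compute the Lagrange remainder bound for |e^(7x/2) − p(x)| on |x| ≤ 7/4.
117649*exp(49/8)/3072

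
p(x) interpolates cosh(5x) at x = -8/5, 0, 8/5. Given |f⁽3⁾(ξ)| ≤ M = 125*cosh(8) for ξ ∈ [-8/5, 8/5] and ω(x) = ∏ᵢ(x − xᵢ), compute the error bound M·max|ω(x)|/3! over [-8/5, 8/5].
512*sqrt(3)*cosh(8)/27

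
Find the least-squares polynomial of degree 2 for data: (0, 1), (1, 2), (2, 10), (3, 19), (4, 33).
23/35 + (27/70)x + (27/14)x²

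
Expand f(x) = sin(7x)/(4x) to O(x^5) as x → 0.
7/4 - 343*x**2/24 + 16807*x**4/480 + O(x**5)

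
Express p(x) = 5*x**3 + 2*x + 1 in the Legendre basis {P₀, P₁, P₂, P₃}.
P₀ + (5)P₁ + (2)P₃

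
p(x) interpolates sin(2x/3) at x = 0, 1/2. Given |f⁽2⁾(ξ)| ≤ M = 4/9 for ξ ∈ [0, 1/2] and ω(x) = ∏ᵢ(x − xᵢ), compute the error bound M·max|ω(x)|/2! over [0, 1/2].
1/72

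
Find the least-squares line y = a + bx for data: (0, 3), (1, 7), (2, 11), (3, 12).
a = 18/5, b = 31/10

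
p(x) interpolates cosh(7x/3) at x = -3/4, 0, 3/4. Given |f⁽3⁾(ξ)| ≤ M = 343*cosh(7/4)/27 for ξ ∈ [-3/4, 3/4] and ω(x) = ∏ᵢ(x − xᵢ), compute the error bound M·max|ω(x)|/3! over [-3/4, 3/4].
343*sqrt(3)*cosh(7/4)/1728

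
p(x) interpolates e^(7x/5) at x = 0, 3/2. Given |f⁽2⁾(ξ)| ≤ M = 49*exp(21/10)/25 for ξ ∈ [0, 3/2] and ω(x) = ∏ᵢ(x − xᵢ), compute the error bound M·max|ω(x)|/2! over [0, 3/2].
441*exp(21/10)/800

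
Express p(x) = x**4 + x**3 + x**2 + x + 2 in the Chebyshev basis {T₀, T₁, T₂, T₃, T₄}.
(23/8)T₀ + (7/4)T₁ + T₂ + (1/4)T₃ + (1/8)T₄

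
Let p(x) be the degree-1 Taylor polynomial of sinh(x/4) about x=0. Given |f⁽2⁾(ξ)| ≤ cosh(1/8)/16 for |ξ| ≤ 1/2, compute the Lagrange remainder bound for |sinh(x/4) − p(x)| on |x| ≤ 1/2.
cosh(1/8)/128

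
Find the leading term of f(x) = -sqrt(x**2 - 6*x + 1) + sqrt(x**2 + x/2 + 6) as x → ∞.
13/4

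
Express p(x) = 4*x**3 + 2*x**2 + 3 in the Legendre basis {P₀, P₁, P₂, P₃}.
(11/3)P₀ + (12/5)P₁ + (4/3)P₂ + (8/5)P₃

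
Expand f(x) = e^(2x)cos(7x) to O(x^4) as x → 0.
1 + 2*x - 45*x**2/2 - 143*x**3/3 + O(x**4)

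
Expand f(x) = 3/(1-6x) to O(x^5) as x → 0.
3 + 18*x + 108*x**2 + 648*x**3 + 3888*x**4 + O(x**5)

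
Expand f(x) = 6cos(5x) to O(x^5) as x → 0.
6 - 75*x**2 + 625*x**4/4 + O(x**5)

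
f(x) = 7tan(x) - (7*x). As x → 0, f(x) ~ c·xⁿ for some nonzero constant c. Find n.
3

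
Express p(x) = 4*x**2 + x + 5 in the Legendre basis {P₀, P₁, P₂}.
(19/3)P₀ + P₁ + (8/3)P₂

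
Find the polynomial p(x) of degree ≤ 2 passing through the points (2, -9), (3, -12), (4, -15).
-3*x - 3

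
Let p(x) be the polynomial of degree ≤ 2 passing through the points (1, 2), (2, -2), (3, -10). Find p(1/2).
5/2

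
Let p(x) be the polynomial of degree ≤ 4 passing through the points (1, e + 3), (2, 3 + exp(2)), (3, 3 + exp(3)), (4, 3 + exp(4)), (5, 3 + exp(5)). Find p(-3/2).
-1365*exp(4)/32 - 2145*exp(2)/32 + 3 + 3003*e/128 + 1155*exp(5)/128 + 5005*exp(3)/64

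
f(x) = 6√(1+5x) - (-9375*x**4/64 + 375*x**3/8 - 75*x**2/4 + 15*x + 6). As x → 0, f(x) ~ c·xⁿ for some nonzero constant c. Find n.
5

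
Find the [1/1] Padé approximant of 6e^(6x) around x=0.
(18*x + 6)/(1 - 3*x)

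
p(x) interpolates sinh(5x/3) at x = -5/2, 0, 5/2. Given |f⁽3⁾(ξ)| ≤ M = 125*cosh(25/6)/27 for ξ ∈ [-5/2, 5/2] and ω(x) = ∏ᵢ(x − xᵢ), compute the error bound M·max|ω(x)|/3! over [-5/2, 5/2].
15625*sqrt(3)*cosh(25/6)/5832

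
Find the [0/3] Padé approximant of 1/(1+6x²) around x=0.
1/(6*x**2 + 1)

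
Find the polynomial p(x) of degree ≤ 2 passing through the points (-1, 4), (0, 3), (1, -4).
-3*x**2 - 4*x + 3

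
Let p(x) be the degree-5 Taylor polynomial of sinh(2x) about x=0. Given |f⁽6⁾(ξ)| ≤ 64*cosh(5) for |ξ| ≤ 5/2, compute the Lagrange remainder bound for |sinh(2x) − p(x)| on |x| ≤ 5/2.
3125*cosh(5)/144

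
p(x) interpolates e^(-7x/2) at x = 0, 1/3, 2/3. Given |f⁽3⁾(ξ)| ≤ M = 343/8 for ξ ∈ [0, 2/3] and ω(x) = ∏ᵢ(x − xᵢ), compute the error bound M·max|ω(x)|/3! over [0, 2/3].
343*sqrt(3)/5832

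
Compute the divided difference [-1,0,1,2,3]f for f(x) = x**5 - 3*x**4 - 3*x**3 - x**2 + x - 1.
2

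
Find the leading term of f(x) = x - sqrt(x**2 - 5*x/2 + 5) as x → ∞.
5/4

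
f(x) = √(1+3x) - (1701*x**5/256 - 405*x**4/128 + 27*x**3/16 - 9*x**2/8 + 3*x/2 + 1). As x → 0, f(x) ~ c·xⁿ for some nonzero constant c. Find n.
6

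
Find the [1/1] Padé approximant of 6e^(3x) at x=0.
(9*x + 6)/(1 - 3*x/2)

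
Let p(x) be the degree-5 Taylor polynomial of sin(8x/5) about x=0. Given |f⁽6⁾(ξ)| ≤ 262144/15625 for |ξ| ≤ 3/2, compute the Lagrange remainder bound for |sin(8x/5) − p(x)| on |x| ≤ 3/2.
20736/78125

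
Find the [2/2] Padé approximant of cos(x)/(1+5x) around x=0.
(-295*x**2/588 + 5*x/294 + 1)/(x**2/12 + 1475*x/294 + 1)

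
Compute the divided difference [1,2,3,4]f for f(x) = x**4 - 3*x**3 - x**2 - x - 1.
7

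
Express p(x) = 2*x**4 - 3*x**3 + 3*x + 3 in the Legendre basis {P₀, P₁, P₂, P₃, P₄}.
(17/5)P₀ + (6/5)P₁ + (8/7)P₂ + (-6/5)P₃ + (16/35)P₄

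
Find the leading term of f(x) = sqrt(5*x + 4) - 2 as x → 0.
5*x/4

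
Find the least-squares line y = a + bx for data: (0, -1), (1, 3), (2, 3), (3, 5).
a = -1/5, b = 9/5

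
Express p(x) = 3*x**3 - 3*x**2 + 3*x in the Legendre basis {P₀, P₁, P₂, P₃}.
-P₀ + (24/5)P₁ + (-2)P₂ + (6/5)P₃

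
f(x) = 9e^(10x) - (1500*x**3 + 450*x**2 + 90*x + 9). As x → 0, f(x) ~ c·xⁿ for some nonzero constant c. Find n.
4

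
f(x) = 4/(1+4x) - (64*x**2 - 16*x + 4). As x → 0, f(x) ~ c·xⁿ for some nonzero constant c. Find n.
3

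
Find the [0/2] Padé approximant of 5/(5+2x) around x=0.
1/(2*x/5 + 1)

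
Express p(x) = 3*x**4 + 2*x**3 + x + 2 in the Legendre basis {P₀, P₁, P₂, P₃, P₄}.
(13/5)P₀ + (11/5)P₁ + (12/7)P₂ + (4/5)P₃ + (24/35)P₄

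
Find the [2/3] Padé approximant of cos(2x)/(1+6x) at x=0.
(1 - 5*x**2/3)/(2*x**3 + x**2/3 + 6*x + 1)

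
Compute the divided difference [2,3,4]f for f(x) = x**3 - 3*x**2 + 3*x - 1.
6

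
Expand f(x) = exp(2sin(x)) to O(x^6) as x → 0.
1 + 2*x + 2*x**2 + x**3 - 23*x**5/60 + O(x**6)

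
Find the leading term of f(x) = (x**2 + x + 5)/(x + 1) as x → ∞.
x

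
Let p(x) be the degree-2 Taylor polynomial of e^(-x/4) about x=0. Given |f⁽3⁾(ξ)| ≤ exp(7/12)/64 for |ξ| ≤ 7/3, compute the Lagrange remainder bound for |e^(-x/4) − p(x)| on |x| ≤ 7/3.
343*exp(7/12)/10368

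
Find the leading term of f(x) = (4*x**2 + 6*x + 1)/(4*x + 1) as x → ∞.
x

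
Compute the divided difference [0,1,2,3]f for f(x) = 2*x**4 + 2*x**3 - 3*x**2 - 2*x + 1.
14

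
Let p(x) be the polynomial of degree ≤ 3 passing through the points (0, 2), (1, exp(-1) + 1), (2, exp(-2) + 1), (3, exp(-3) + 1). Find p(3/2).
(-1 + 9*e + 9*exp(2) + 15*exp(3))*exp(-3)/16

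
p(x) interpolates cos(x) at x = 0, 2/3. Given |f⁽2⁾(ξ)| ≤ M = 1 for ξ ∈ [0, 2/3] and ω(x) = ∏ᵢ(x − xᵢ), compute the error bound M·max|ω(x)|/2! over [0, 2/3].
1/18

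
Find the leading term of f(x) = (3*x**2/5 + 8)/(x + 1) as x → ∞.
3*x/5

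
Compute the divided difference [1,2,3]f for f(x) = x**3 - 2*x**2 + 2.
4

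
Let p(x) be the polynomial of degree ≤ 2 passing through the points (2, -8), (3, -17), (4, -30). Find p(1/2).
-2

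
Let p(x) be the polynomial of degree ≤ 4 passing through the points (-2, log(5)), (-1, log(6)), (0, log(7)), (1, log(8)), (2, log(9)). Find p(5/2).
log(1323*2**(3/4)*3**(33/64)*5**(35/128)*7**(61/64)/4096)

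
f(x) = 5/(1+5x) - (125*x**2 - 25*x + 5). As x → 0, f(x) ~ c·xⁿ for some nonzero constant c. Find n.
3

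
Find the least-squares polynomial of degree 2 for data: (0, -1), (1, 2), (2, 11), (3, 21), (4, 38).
-37/35 + (99/70)x + (29/14)x²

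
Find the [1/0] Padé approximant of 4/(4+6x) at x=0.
1 - 3*x/2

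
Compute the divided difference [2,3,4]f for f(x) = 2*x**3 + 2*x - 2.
18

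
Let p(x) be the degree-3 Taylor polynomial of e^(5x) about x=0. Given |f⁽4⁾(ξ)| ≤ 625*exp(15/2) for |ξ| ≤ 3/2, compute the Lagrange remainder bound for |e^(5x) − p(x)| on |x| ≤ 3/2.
16875*exp(15/2)/128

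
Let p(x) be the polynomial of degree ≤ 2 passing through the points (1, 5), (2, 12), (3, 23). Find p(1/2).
3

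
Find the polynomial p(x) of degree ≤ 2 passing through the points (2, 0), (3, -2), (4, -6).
-x**2 + 3*x - 2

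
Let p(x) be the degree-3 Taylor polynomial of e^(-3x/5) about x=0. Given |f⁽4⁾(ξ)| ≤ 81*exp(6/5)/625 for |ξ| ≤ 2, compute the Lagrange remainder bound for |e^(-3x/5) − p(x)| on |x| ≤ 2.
54*exp(6/5)/625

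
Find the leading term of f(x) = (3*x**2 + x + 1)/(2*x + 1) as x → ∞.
3*x/2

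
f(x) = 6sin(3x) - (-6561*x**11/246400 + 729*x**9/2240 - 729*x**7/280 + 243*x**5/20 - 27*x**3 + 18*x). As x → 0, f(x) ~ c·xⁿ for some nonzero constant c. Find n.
13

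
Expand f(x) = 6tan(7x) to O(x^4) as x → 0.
42*x + 686*x**3 + O(x**4)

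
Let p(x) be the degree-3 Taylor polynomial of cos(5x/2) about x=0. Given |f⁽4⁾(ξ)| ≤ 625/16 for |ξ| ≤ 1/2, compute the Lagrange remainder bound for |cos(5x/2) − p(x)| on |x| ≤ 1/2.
625/6144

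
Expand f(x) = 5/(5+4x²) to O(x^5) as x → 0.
1 - 4*x**2/5 + 16*x**4/25 + O(x**5)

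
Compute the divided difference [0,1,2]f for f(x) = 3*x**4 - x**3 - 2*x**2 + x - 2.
16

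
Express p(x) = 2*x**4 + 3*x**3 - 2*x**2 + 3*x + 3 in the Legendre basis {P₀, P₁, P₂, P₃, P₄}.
(41/15)P₀ + (24/5)P₁ + (-4/21)P₂ + (6/5)P₃ + (16/35)P₄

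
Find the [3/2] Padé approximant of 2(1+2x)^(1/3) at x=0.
(112*x**3/405 + 56*x**2/15 + 28*x/5 + 2)/(8*x**2/9 + 32*x/15 + 1)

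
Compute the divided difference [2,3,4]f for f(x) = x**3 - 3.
9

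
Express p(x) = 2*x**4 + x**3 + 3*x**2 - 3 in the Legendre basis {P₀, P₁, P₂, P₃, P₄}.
(-8/5)P₀ + (3/5)P₁ + (22/7)P₂ + (2/5)P₃ + (16/35)P₄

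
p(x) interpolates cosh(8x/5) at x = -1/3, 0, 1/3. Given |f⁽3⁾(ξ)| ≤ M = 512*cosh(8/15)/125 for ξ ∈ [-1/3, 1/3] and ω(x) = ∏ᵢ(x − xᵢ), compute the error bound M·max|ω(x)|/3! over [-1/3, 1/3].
512*sqrt(3)*cosh(8/15)/91125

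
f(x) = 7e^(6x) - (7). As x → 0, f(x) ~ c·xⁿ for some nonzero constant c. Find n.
1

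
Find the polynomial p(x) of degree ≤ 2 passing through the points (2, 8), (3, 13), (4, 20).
x**2 + 4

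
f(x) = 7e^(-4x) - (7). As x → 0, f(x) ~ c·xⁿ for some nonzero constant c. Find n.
1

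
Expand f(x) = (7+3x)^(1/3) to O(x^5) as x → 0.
7**(1/3) + 7**(1/3)*x/7 - 7**(1/3)*x**2/49 + 5*7**(1/3)*x**3/1029 - 10*7**(1/3)*x**4/7203 + O(x**5)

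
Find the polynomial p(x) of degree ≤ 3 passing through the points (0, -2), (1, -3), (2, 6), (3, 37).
2*x**3 - x**2 - 2*x - 2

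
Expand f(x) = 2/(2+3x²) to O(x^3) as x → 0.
1 - 3*x**2/2 + O(x**3)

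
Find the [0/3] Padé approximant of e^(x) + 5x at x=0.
1/(-1261*x**3/6 + 71*x**2/2 - 6*x + 1)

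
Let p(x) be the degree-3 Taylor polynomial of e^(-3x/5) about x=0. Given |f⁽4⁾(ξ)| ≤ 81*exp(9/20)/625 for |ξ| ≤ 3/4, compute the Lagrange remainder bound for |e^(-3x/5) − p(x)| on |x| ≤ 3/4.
2187*exp(9/20)/1280000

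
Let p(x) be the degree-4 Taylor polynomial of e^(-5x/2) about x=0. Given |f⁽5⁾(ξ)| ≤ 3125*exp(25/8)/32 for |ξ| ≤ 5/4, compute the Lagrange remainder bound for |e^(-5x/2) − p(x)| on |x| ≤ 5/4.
1953125*exp(25/8)/786432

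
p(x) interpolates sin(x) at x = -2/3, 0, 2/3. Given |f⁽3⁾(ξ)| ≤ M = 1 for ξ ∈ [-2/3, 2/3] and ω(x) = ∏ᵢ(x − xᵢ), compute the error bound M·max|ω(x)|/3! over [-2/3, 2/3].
8*sqrt(3)/729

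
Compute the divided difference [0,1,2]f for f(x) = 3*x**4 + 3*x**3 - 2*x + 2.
30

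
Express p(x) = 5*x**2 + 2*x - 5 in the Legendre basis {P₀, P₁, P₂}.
(-10/3)P₀ + (2)P₁ + (10/3)P₂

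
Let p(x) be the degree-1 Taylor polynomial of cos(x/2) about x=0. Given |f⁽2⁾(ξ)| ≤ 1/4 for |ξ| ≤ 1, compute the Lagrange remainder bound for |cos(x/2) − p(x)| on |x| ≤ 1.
1/8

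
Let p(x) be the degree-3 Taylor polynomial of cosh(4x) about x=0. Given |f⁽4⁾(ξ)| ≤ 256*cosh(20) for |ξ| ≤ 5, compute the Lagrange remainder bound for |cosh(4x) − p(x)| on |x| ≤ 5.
20000*cosh(20)/3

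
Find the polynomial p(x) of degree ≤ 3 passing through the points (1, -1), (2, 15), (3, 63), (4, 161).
3*x**3 - 2*x**2 + x - 3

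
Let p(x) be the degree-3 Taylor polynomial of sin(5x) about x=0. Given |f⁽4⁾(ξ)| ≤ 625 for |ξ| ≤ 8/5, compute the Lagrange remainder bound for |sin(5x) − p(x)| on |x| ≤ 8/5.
512/3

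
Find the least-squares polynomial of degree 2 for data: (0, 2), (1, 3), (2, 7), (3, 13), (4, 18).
57/35 + (47/35)x + (5/7)x²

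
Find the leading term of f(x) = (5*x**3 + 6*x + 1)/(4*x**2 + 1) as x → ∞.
5*x/4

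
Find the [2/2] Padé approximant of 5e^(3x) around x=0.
(15*x**2/4 + 15*x/2 + 5)/(3*x**2/4 - 3*x/2 + 1)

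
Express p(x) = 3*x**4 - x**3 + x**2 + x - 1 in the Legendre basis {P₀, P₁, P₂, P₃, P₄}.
(-1/15)P₀ + (2/5)P₁ + (50/21)P₂ + (-2/5)P₃ + (24/35)P₄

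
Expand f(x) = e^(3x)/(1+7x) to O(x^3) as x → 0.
1 - 4*x + 65*x**2/2 + O(x**3)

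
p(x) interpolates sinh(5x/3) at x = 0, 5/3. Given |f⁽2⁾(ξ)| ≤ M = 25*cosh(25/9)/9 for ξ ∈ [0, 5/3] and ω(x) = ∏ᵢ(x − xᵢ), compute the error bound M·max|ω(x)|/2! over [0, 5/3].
625*cosh(25/9)/648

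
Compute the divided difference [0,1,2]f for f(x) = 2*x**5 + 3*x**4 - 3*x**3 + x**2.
43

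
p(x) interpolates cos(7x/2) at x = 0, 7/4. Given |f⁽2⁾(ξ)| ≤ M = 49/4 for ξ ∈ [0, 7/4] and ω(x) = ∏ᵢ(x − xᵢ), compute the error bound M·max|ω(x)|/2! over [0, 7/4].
2401/512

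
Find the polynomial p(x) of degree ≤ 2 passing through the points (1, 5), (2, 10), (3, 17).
x**2 + 2*x + 2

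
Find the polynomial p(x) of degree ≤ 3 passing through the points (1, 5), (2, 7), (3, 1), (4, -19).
-x**3 + 2*x**2 + 3*x + 1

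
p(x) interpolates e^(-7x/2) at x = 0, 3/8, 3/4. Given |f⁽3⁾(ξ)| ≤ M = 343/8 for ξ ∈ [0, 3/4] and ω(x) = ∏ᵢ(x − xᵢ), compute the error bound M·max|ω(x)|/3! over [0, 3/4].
343*sqrt(3)/4096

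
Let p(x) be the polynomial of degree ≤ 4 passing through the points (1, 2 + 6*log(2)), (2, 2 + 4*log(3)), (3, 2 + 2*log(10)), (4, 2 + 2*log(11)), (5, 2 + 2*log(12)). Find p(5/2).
2 + log(30*11**(11/16)*2**(17/64)*3**(59/64)*5**(13/32)/11)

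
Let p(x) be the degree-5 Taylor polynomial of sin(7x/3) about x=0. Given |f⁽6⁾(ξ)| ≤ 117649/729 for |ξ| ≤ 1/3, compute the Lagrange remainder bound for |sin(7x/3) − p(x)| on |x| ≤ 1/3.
117649/382637520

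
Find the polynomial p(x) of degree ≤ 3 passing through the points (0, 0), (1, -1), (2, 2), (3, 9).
2*x**2 - 3*x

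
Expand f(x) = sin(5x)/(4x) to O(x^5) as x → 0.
5/4 - 125*x**2/24 + 625*x**4/96 + O(x**5)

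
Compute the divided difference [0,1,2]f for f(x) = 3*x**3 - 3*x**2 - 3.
6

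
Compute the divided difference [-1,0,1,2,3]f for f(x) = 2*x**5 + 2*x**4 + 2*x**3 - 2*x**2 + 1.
12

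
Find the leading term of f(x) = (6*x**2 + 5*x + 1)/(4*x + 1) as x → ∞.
3*x/2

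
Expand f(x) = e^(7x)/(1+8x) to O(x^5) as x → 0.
1 - x + 65*x**2/2 - 1217*x**3/6 + 41345*x**4/24 + O(x**5)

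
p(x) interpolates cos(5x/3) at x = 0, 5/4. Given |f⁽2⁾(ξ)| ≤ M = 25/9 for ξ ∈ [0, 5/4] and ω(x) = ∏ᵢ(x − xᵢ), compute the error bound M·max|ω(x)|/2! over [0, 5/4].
625/1152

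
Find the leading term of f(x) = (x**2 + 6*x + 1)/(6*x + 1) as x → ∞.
x/6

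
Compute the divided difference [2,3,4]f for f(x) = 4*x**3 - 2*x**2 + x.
34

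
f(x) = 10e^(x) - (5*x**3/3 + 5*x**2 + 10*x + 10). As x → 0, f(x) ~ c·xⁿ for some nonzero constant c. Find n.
4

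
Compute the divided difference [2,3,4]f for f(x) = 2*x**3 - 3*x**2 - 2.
15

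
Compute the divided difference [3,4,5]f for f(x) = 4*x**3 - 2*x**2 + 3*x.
46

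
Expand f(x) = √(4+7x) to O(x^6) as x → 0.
2 + 7*x/4 - 49*x**2/64 + 343*x**3/512 - 12005*x**4/16384 + 117649*x**5/131072 + O(x**6)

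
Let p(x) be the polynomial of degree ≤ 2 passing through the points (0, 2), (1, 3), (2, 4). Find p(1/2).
5/2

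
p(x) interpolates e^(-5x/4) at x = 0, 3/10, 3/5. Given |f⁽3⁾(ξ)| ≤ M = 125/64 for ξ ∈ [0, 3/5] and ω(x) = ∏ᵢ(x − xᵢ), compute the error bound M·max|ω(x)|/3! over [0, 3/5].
sqrt(3)/512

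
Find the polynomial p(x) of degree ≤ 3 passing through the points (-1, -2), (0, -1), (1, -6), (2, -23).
-x**3 - 3*x**2 - x - 1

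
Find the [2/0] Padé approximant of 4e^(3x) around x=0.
18*x**2 + 12*x + 4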